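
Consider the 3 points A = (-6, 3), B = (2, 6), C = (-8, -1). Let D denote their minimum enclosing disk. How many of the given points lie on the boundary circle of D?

Side lengths²: AB² = 73, AC² = 20, BC² = 149.
Since BC² = 149 ≥ 73 + 20 = 93, the angle opposite BC is not acute, so the smallest enclosing circle has BC as diameter.
Centre = midpoint of BC = (-3, 2.5), r² = 149/4 = 37.25.
The points at distance exactly r from the centre are B, C — 2 points.

2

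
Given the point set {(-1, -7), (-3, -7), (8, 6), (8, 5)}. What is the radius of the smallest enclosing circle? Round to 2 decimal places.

8.51

By Welzl's lemma the MEC is supported by two points (diametrically opposite) or three points (on a circumcircle).
The farthest pair is (-3, -7)–(8, 6) with squared distance 290. The circle on this segment as diameter has centre (2.5, -0.5) and r² = 290/4 = 72.5.
Check (-1, -7): distance² to centre = 54.5 ≤ 72.5, so it lies inside.
All remaining points lie in this disk, and no smaller disk contains both endpoints, so this is the minimum enclosing circle.
r = √(72.5) ≈ 8.51.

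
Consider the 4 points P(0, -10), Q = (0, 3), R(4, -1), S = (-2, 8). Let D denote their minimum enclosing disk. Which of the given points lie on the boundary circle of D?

The farthest pair is P–S with squared distance 328. The circle on this segment as diameter has centre (-1, -1) and r² = 328/4 = 82.
Check Q: distance² to centre = 17 ≤ 82, so it lies inside.
All remaining points lie in this disk, and no smaller disk contains both endpoints, so this is the minimum enclosing circle.
The points at distance exactly r from the centre are P, S — 2 points.

P, S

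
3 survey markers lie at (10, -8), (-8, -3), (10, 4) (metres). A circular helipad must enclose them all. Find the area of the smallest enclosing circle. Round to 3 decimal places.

315.558

Call the three points A, B, C in the order given.
Side lengths²: AB² = 349, AC² = 144, BC² = 373.
Since BC² = 373 < 349 + 144 = 493, the triangle is acute, so the smallest enclosing circle is the circumcircle.
Circumcentre = (71/36, -2), r² = 130177/1296.
Area = π·r² = π·130177/1296 ≈ 315.558.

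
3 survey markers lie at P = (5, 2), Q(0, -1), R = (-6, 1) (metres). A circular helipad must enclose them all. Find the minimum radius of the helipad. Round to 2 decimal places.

5.52

Side lengths²: PQ² = 34, PR² = 122, QR² = 40.
Since PR² = 122 ≥ 40 + 34 = 74, the angle opposite PR is not acute, so the smallest enclosing circle has PR as diameter.
Centre = midpoint of PR = (-0.5, 1.5), r² = 122/4 = 30.5.
r = √(30.5) ≈ 5.52.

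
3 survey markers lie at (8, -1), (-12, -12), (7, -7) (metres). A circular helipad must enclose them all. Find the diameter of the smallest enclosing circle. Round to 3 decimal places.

22.825

Call the three points A, B, C in the order given.
Side lengths²: AB² = 521, AC² = 37, BC² = 386.
Since AB² = 521 ≥ 386 + 37 = 423, the angle opposite AB is not acute, so the smallest enclosing circle has AB as diameter.
Centre = midpoint of AB = (-2, -6.5), r² = 521/4 = 130.25.
Diameter = 2r = 2√(130.25) ≈ 22.825.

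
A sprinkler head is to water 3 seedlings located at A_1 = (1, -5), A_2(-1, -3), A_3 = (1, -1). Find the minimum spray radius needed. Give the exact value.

Side lengths²: A_1A_2² = 8, A_1A_3² = 16, A_2A_3² = 8.
Since A_1A_3² = 16 ≥ 8 + 8 = 16, the angle opposite A_1A_3 is not acute, so the smallest enclosing circle has A_1A_3 as diameter.
Centre = midpoint of A_1A_3 = (1, -3), r² = 16/4 = 4.
r = √4 = 2.

2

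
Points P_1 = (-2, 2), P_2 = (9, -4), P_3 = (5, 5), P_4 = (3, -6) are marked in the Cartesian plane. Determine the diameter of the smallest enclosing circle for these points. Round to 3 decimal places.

A smallest enclosing disk is always determined by at most three of the input points on its boundary.
The farthest pair is P_1–P_2 with squared distance 157. The circle on this segment as diameter has centre (3.5, -1) and r² = 157/4 = 39.25.
Check P_3: distance² to centre = 38.25 ≤ 39.25, so it lies inside.
All remaining points lie in this disk, and no smaller disk contains both endpoints, so this is the minimum enclosing circle.
Diameter = 2r = 2√(39.25) ≈ 12.530.

12.530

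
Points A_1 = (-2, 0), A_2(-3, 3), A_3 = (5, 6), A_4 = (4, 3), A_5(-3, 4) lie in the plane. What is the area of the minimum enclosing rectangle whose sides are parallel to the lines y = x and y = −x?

52

In coordinates u = x + y, v = x − y the rectangle is axis-aligned; the map (x,y)→(u,v) scales areas by 2.
u-values: -2, 0, 11, 7, 1; range = 11 − (-2) = 13.
v-values: -2, -6, -1, 1, -7; range = 1 − (-7) = 8.
Area = (13 × 8) / 2 = 52.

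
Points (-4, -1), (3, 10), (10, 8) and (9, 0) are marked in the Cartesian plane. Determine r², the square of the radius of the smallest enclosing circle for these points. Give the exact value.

By Welzl's lemma the MEC is supported by two points (diametrically opposite) or three points (on a circumcircle).
The farthest pair is (-4, -1)–(10, 8) with squared distance 277. The circle on this segment as diameter has centre (3, 3.5) and r² = 277/4 = 69.25.
Check (3, 10): distance² to centre = 42.25 ≤ 69.25, so it lies inside.
All remaining points lie in this disk, and no smaller disk contains both endpoints, so this is the minimum enclosing circle.

69.25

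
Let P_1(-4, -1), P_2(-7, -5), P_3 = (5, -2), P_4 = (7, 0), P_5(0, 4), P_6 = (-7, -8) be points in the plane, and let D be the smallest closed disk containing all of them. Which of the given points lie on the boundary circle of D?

P_4, P_6

A smallest enclosing disk is always determined by at most three of the input points on its boundary.
The farthest pair is P_4–P_6 with squared distance 260. The circle on this segment as diameter has centre (0, -4) and r² = 260/4 = 65.
Check P_1: distance² to centre = 25 ≤ 65, so it lies inside.
All remaining points lie in this disk, and no smaller disk contains both endpoints, so this is the minimum enclosing circle.
The points at distance exactly r from the centre are P_4, P_6 — 2 points.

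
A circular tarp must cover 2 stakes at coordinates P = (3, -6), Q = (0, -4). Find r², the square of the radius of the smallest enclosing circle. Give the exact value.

The smallest circle enclosing two points has them as diameter endpoints.
Centre = midpoint = (1.5, -5); r² = |PQ|²/4 = 13/4 = 3.25.

3.25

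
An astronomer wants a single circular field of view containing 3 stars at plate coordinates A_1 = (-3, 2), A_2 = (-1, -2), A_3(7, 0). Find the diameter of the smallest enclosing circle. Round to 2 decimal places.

10.20

Side lengths²: A_1A_2² = 20, A_1A_3² = 104, A_2A_3² = 68.
Since A_1A_3² = 104 ≥ 68 + 20 = 88, the angle opposite A_1A_3 is not acute, so the smallest enclosing circle has A_1A_3 as diameter.
Centre = midpoint of A_1A_3 = (2, 1), r² = 104/4 = 26.
Diameter = 2r = 2√26 ≈ 10.20.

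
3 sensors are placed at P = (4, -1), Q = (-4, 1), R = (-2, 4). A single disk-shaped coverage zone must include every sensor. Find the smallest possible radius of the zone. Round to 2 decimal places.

4.15

Side lengths²: PQ² = 68, PR² = 61, QR² = 13.
Since PQ² = 68 < 61 + 13 = 74, the triangle is acute, so the smallest enclosing circle is the circumcircle.
Circumcentre = (3/28, 3/7), r² = 13481/784.
r = √(13481/784) ≈ 4.15.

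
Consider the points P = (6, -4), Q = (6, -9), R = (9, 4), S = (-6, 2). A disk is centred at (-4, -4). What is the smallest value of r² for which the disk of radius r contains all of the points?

233

The required radius is the distance from (-4, -4) to the farthest point.
Squared distances: 100, 125, 233, 40.
Maximum is 233, attained at R.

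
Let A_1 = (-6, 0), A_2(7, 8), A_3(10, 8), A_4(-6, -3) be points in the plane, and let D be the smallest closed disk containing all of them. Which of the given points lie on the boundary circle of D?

The farthest pair is A_3–A_4 with squared distance 377. The circle on this segment as diameter has centre (2, 2.5) and r² = 377/4 = 94.25.
Check A_1: distance² to centre = 70.25 ≤ 94.25, so it lies inside.
All remaining points lie in this disk, and no smaller disk contains both endpoints, so this is the minimum enclosing circle.
The points at distance exactly r from the centre are A_3, A_4 — 2 points.

A_3, A_4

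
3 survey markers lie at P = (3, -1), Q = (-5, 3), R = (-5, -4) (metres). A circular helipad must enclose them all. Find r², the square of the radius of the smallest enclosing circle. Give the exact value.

22.8125

Side lengths²: PQ² = 80, PR² = 73, QR² = 49.
Since PQ² = 80 < 73 + 49 = 122, the triangle is acute, so the smallest enclosing circle is the circumcircle.
Circumcentre = (-1.75, -0.5), r² = 22.8125.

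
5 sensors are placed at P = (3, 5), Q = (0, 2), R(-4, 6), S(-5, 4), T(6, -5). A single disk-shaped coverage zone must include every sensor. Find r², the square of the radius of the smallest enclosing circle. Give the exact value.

The farthest pair is R–T with squared distance 221. The circle on this segment as diameter has centre (1, 0.5) and r² = 221/4 = 55.25.
Check P: distance² to centre = 24.25 ≤ 55.25, so it lies inside.
All remaining points lie in this disk, and no smaller disk contains both endpoints, so this is the minimum enclosing circle.

55.25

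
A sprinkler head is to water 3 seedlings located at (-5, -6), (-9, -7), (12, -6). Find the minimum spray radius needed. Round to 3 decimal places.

Call the three points A, B, C in the order given.
Side lengths²: AB² = 17, AC² = 289, BC² = 442.
Since BC² = 442 ≥ 289 + 17 = 306, the angle opposite BC is not acute, so the smallest enclosing circle has BC as diameter.
Centre = midpoint of BC = (1.5, -6.5), r² = 442/4 = 110.5.
r = √(110.5) ≈ 10.512.

10.512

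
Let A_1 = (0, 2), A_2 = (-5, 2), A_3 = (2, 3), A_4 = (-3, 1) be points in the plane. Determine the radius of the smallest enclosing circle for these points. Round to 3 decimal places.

The minimum enclosing circle of a finite set is fixed by two of the points (as a diameter) or three (as a circumcircle).
The farthest pair is A_2–A_3 with squared distance 50. The circle on this segment as diameter has centre (-1.5, 2.5) and r² = 50/4 = 12.5.
Check A_1: distance² to centre = 2.5 ≤ 12.5, so it lies inside.
All remaining points lie in this disk, and no smaller disk contains both endpoints, so this is the minimum enclosing circle.
r = √(12.5) ≈ 3.536.

3.536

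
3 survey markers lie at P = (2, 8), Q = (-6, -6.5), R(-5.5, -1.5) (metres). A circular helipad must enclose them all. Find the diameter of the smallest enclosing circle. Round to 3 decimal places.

Side lengths²: PQ² = 274.25, PR² = 146.5, QR² = 25.25.
Since PQ² = 274.25 ≥ 146.5 + 25.25 = 171.75, the angle opposite PQ is not acute, so the smallest enclosing circle has PQ as diameter.
Centre = midpoint of PQ = (-2, 0.75), r² = 274.25/4 = 68.5625.
Diameter = 2r = 2√(68.5625) ≈ 16.560.

16.560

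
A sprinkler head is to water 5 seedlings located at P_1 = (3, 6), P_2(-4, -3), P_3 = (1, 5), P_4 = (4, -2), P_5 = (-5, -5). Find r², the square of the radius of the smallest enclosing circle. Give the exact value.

A smallest enclosing disk is always determined by at most three of the input points on its boundary.
The farthest pair is P_1–P_5 with squared distance 185. The circle on this segment as diameter has centre (-1, 0.5) and r² = 185/4 = 46.25.
Check P_2: distance² to centre = 21.25 ≤ 46.25, so it lies inside.
All remaining points lie in this disk, and no smaller disk contains both endpoints, so this is the minimum enclosing circle.

46.25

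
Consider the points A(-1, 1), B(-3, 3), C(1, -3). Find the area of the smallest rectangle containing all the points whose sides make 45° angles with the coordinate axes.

10

In coordinates u = x + y, v = x − y the rectangle is axis-aligned; the map (x,y)→(u,v) scales areas by 2.
u-values: 0, 0, -2; range = 0 − (-2) = 2.
v-values: -2, -6, 4; range = 4 − (-6) = 10.
Area = (2 × 10) / 2 = 10.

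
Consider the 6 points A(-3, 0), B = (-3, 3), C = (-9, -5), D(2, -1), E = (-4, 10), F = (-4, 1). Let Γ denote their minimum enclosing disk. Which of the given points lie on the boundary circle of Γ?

The minimum enclosing circle is determined by three boundary points: C, D, E.
Their circumcentre is (-311/58, 123/58) with r² = 107545/1682.
The farthest remaining point A is at distance² 16949/1682 ≤ 107545/1682.
The points at distance exactly r from the centre are C, D, E — 3 points.

C, D, E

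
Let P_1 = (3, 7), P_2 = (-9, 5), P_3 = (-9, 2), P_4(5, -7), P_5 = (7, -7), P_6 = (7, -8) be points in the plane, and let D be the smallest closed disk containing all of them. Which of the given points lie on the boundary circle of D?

A smallest enclosing disk is always determined by at most three of the input points on its boundary.
The farthest pair is P_2–P_6 with squared distance 425. The circle on this segment as diameter has centre (-1, -1.5) and r² = 425/4 = 106.25.
Check P_1: distance² to centre = 88.25 ≤ 106.25, so it lies inside.
All remaining points lie in this disk, and no smaller disk contains both endpoints, so this is the minimum enclosing circle.
The points at distance exactly r from the centre are P_2, P_6 — 2 points.

P_2, P_6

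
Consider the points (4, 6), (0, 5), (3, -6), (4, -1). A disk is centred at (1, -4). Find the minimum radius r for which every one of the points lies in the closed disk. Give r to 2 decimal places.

The required radius is the distance from (1, -4) to the farthest point.
Squared distances: 109, 82, 8, 18.
Maximum is 109, attained at (4, 6).
r = √109 ≈ 10.44.

10.44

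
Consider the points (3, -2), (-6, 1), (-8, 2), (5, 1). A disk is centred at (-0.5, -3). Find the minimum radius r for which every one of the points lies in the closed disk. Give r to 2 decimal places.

9.01

The required radius is the distance from (-0.5, -3) to the farthest point.
Squared distances: 13.25, 46.25, 81.25, 46.25.
Maximum is 81.25, attained at (-8, 2).
r = √(81.25) ≈ 9.01.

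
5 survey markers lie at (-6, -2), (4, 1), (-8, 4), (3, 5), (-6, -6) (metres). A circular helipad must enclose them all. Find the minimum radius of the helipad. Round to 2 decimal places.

A smallest enclosing disk is always determined by at most three of the input points on its boundary.
The minimum enclosing circle is determined by three boundary points: (-8, 4), (3, 5), (-6, -6).
Their circumcentre is (-117/56, -1/56) with r² = 80093/1568.
The farthest remaining point (4, 1) is at distance² 59765/1568 ≤ 80093/1568.
r = √(80093/1568) ≈ 7.15.

7.15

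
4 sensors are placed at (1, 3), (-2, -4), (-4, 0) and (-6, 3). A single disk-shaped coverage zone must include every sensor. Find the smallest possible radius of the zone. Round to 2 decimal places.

4.39

The minimum enclosing circle of a finite set is fixed by two of the points (as a diameter) or three (as a circumcircle).
The minimum enclosing circle is determined by three boundary points: (1, 3), (-2, -4), (-6, 3).
Their circumcentre is (-2.5, 5/14) with r² = 1885/98.
The farthest remaining point (-4, 0) is at distance² 233/98 ≤ 1885/98.
r = √(1885/98) ≈ 4.39.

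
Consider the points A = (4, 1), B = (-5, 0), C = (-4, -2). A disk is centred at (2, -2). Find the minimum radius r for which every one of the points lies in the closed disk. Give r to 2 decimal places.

7.28

The required radius is the distance from (2, -2) to the farthest point.
Squared distances: 13, 53, 36.
Maximum is 53, attained at B.
r = √53 ≈ 7.28.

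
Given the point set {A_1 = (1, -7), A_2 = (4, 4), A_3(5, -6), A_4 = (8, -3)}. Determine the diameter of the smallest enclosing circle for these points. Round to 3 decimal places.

11.402

A smallest enclosing disk is always determined by at most three of the input points on its boundary.
The farthest pair is A_1–A_2 with squared distance 130. The circle on this segment as diameter has centre (2.5, -1.5) and r² = 130/4 = 32.5.
Check A_3: distance² to centre = 26.5 ≤ 32.5, so it lies inside.
All remaining points lie in this disk, and no smaller disk contains both endpoints, so this is the minimum enclosing circle.
Diameter = 2r = 2√(32.5) ≈ 11.402.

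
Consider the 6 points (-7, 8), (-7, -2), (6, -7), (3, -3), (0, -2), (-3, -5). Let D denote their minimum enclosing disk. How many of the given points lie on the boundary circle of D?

2

The farthest pair is (-7, 8)–(6, -7) with squared distance 394. The circle on this segment as diameter has centre (-0.5, 0.5) and r² = 394/4 = 98.5.
Check (-7, -2): distance² to centre = 48.5 ≤ 98.5, so it lies inside.
All remaining points lie in this disk, and no smaller disk contains both endpoints, so this is the minimum enclosing circle.
The points at distance exactly r from the centre are (-7, 8), (6, -7) — 2 points.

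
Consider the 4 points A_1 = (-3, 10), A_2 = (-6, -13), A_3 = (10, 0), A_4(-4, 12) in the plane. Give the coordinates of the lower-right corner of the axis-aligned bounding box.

(10, -13)

x-range [-6, 10], y-range [-13, 12].
The lower-right corner is (10, -13).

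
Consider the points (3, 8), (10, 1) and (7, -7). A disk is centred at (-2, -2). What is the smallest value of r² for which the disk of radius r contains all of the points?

The required radius is the distance from (-2, -2) to the farthest point.
Squared distances: 125, 153, 106.
Maximum is 153, attained at (10, 1).

153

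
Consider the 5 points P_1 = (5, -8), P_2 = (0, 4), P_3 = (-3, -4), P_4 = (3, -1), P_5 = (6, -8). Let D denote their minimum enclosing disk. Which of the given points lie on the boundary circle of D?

The farthest pair is P_2–P_5 with squared distance 180. The circle on this segment as diameter has centre (3, -2) and r² = 180/4 = 45.
Check P_1: distance² to centre = 40 ≤ 45, so it lies inside.
All remaining points lie in this disk, and no smaller disk contains both endpoints, so this is the minimum enclosing circle.
The points at distance exactly r from the centre are P_2, P_5 — 2 points.

P_2, P_5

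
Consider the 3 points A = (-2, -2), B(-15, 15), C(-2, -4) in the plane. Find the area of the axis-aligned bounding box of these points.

247

x ranges over [-15, -2], width 13.
y ranges over [-4, 15], height 19.
Area = 13 × 19 = 247.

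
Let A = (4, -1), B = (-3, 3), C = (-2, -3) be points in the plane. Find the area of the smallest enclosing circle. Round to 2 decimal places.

52.32

Side lengths²: AB² = 65, AC² = 40, BC² = 37.
Since AB² = 65 < 40 + 37 = 77, the triangle is acute, so the smallest enclosing circle is the circumcircle.
Circumcentre = (7/38, 17/38), r² = 12025/722.
Area = π·r² = π·12025/722 ≈ 52.32.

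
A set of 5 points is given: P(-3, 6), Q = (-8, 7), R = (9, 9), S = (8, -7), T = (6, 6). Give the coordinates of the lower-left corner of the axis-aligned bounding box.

(-8, -7)

x-range [-8, 9], y-range [-7, 9].
The lower-left corner is (-8, -7).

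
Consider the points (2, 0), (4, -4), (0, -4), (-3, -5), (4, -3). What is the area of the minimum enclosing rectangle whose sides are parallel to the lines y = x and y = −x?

In coordinates u = x + y, v = x − y the rectangle is axis-aligned; the map (x,y)→(u,v) scales areas by 2.
u-values: 2, 0, -4, -8, 1; range = 2 − (-8) = 10.
v-values: 2, 8, 4, 2, 7; range = 8 − 2 = 6.
Area = (10 × 6) / 2 = 30.

30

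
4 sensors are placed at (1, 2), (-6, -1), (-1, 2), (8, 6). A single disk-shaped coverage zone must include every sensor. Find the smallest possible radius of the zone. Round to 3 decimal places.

7.826

The minimum enclosing circle of a finite set is fixed by two of the points (as a diameter) or three (as a circumcircle).
The farthest pair is (-6, -1)–(8, 6) with squared distance 245. The circle on this segment as diameter has centre (1, 2.5) and r² = 245/4 = 61.25.
Check (1, 2): distance² to centre = 0.25 ≤ 61.25, so it lies inside.
All remaining points lie in this disk, and no smaller disk contains both endpoints, so this is the minimum enclosing circle.
r = √(61.25) ≈ 7.826.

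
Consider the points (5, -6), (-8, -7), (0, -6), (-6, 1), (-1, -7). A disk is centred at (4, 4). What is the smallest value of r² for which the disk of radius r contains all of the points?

The required radius is the distance from (4, 4) to the farthest point.
Squared distances: 101, 265, 116, 109, 146.
Maximum is 265, attained at (-8, -7).

265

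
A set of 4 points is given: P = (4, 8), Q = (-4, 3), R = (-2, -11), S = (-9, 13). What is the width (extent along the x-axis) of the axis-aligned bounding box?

max x = 4, min x = -9, so width = 13.

13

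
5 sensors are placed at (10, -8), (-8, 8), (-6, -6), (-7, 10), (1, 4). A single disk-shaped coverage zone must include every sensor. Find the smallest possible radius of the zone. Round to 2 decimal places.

The farthest pair is (10, -8)–(-7, 10) with squared distance 613. The circle on this segment as diameter has centre (1.5, 1) and r² = 613/4 = 153.25.
Check (-8, 8): distance² to centre = 139.25 ≤ 153.25, so it lies inside.
All remaining points lie in this disk, and no smaller disk contains both endpoints, so this is the minimum enclosing circle.
r = √(153.25) ≈ 12.38.

12.38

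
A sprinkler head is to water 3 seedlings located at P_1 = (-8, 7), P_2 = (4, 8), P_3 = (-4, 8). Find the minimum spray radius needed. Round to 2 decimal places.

6.02

Side lengths²: P_1P_2² = 145, P_1P_3² = 17, P_2P_3² = 64.
Since P_1P_2² = 145 ≥ 64 + 17 = 81, the angle opposite P_1P_2 is not acute, so the smallest enclosing circle has P_1P_2 as diameter.
Centre = midpoint of P_1P_2 = (-2, 7.5), r² = 145/4 = 36.25.
r = √(36.25) ≈ 6.02.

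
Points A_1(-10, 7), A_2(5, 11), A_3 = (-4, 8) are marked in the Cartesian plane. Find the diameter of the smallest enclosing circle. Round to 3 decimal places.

Side lengths²: A_1A_2² = 241, A_1A_3² = 37, A_2A_3² = 90.
Since A_1A_2² = 241 ≥ 90 + 37 = 127, the angle opposite A_1A_2 is not acute, so the smallest enclosing circle has A_1A_2 as diameter.
Centre = midpoint of A_1A_2 = (-2.5, 9), r² = 241/4 = 60.25.
Diameter = 2r = 2√(60.25) ≈ 15.524.

15.524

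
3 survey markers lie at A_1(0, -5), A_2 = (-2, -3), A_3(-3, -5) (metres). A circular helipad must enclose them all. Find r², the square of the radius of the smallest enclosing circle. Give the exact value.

2.5

Side lengths²: A_1A_2² = 8, A_1A_3² = 9, A_2A_3² = 5.
Since A_1A_3² = 9 < 8 + 5 = 13, the triangle is acute, so the smallest enclosing circle is the circumcircle.
Circumcentre = (-1.5, -4.5), r² = 2.5.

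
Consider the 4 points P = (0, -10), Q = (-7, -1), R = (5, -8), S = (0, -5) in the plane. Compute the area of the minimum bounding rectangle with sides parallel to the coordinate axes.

108

x ranges over [-7, 5], width 12.
y ranges over [-10, -1], height 9.
Area = 12 × 9 = 108.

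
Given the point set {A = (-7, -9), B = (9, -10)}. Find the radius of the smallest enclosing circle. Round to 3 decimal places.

8.016

The smallest circle enclosing two points has them as diameter endpoints.
Centre = midpoint = (1, -9.5); r² = |AB|²/4 = 257/4 = 64.25.
r = √(64.25) ≈ 8.016.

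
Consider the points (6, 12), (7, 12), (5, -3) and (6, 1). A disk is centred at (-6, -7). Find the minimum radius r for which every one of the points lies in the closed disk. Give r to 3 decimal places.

23.022

The required radius is the distance from (-6, -7) to the farthest point.
Squared distances: 505, 530, 137, 208.
Maximum is 530, attained at (7, 12).
r = √530 ≈ 23.022.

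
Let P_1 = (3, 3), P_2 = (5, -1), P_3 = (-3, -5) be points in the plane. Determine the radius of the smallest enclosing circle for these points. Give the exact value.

Side lengths²: P_1P_2² = 20, P_1P_3² = 100, P_2P_3² = 80.
Since P_1P_3² = 100 ≥ 80 + 20 = 100, the angle opposite P_1P_3 is not acute, so the smallest enclosing circle has P_1P_3 as diameter.
Centre = midpoint of P_1P_3 = (0, -1), r² = 100/4 = 25.
r = √25 = 5.

5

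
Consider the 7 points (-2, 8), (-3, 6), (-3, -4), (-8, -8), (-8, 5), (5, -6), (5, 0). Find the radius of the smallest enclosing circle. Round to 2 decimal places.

8.97

By Welzl's lemma the MEC is supported by two points (diametrically opposite) or three points (on a circumcircle).
The minimum enclosing circle is determined by three boundary points: (-2, 8), (-8, -8), (5, -6).
Their circumcentre is (-17/7, -27/28) with r² = 63145/784.
The farthest remaining point (-8, 5) is at distance² 52225/784 ≤ 63145/784.
r = √(63145/784) ≈ 8.97.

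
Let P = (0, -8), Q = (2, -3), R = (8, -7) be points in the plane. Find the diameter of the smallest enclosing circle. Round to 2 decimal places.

Side lengths²: PQ² = 29, PR² = 65, QR² = 52.
Since PR² = 65 < 52 + 29 = 81, the triangle is acute, so the smallest enclosing circle is the circumcircle.
Circumcentre = (74/19, -253/38), r² = 24505/1444.
Diameter = 2r = 2√(24505/1444) ≈ 8.24.

8.24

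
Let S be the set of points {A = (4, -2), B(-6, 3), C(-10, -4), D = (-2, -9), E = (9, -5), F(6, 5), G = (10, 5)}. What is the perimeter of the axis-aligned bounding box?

Width = max x − min x = 10 − (-10) = 20.
Height = max y − min y = 5 − (-9) = 14.
Perimeter = 2(20 + 14) = 68.

68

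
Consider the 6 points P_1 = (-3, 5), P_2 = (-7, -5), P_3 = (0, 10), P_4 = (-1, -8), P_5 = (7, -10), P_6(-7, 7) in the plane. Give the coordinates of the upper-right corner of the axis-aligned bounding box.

x-range [-7, 7], y-range [-10, 10].
The upper-right corner is (7, 10).

(7, 10)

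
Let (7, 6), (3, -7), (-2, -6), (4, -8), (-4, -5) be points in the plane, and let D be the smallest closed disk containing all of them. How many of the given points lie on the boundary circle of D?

The minimum enclosing circle is determined by three boundary points: (7, 6), (4, -8), (-4, -5).
Their circumcentre is (51/22, -7/22) with r² = 14965/242.
The farthest remaining point (-2, -6) is at distance² 12325/242 ≤ 14965/242.
The points at distance exactly r from the centre are (7, 6), (4, -8), (-4, -5) — 3 points.

3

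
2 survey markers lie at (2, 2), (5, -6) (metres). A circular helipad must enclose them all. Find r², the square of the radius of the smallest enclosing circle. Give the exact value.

The smallest circle enclosing two points has them as diameter endpoints.
Centre = midpoint = (3.5, -2); r² = |(2, 2)−(5, -6)|²/4 = 73/4 = 18.25.

18.25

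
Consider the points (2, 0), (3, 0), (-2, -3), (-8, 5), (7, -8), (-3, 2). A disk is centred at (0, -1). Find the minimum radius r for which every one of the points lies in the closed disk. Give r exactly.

The required radius is the distance from (0, -1) to the farthest point.
Squared distances: 5, 10, 8, 100, 98, 18.
Maximum is 100, attained at (-8, 5).
r = √100 = 10.

10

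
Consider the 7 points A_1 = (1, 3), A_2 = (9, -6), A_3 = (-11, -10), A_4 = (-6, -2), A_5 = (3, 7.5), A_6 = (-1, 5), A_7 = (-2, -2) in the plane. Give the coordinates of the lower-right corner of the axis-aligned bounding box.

(9, -10)

x-range [-11, 9], y-range [-10, 7.5].
The lower-right corner is (9, -10).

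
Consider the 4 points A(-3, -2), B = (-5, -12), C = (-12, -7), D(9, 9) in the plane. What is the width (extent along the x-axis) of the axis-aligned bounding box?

max x = 9, min x = -12, so width = 21.

21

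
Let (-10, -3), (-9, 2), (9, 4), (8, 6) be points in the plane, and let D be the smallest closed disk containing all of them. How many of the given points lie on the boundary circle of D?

3

The farthest pair is (-10, -3)–(9, 4) with squared distance 410. The circle on this segment as diameter has centre (-0.5, 0.5) and r² = 410/4 = 102.5.
Check (-9, 2): distance² to centre = 74.5 ≤ 102.5, so it lies inside.
All remaining points lie in this disk, and no smaller disk contains both endpoints, so this is the minimum enclosing circle.
The points at distance exactly r from the centre are (-10, -3), (9, 4), (8, 6) — 3 points.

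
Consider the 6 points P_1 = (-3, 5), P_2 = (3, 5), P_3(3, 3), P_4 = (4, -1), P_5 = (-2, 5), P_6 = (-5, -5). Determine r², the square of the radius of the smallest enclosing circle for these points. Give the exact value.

A smallest enclosing disk is always determined by at most three of the input points on its boundary.
The farthest pair is P_2–P_6 with squared distance 164. The circle on this segment as diameter has centre (-1, 0) and r² = 164/4 = 41.
Check P_1: distance² to centre = 29 ≤ 41, so it lies inside.
All remaining points lie in this disk, and no smaller disk contains both endpoints, so this is the minimum enclosing circle.

41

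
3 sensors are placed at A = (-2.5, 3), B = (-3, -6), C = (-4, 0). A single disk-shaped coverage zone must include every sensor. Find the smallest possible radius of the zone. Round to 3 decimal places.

4.507

Side lengths²: AB² = 81.25, AC² = 11.25, BC² = 37.
Since AB² = 81.25 ≥ 37 + 11.25 = 48.25, the angle opposite AB is not acute, so the smallest enclosing circle has AB as diameter.
Centre = midpoint of AB = (-2.75, -1.5), r² = 81.25/4 = 20.3125.
r = √(20.3125) ≈ 4.507.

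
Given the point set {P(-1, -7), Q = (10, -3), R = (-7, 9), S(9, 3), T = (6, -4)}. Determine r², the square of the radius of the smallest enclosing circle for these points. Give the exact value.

108.25

By Welzl's lemma the MEC is supported by two points (diametrically opposite) or three points (on a circumcircle).
The farthest pair is Q–R with squared distance 433. The circle on this segment as diameter has centre (1.5, 3) and r² = 433/4 = 108.25.
Check P: distance² to centre = 106.25 ≤ 108.25, so it lies inside.
All remaining points lie in this disk, and no smaller disk contains both endpoints, so this is the minimum enclosing circle.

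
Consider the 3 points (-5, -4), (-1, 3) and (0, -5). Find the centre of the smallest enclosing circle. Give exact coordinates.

Call the three points A, B, C in the order given.
Side lengths²: AB² = 65, AC² = 26, BC² = 65.
Since BC² = 65 < 65 + 26 = 91, the triangle is acute, so the smallest enclosing circle is the circumcircle.
Circumcentre = (-11/6, -7/6), r² = 325/18.
Centre = (-11/6, -7/6).

(-11/6, -7/6)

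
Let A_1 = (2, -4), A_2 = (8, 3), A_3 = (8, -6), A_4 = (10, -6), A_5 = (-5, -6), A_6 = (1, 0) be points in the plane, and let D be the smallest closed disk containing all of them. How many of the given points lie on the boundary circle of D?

3

The minimum enclosing circle is determined by three boundary points: A_2, A_4, A_5.
Their circumcentre is (2.5, -53/18) with r² = 10625/162.
The farthest remaining point A_3 is at distance² 6413/162 ≤ 10625/162.
The points at distance exactly r from the centre are A_2, A_4, A_5 — 3 points.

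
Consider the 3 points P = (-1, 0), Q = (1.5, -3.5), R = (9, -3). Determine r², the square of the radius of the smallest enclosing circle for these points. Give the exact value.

Side lengths²: PQ² = 18.5, PR² = 109, QR² = 56.5.
Since PR² = 109 ≥ 56.5 + 18.5 = 75, the angle opposite PR is not acute, so the smallest enclosing circle has PR as diameter.
Centre = midpoint of PR = (4, -1.5), r² = 109/4 = 27.25.

27.25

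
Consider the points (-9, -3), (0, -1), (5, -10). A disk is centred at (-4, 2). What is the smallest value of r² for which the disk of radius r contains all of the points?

The required radius is the distance from (-4, 2) to the farthest point.
Squared distances: 50, 25, 225.
Maximum is 225, attained at (5, -10).

225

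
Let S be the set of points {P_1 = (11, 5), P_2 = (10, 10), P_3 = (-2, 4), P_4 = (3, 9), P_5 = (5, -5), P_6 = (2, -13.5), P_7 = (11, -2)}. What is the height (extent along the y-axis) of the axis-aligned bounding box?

max y = 10, min y = -13.5, so height = 23.5.

23.5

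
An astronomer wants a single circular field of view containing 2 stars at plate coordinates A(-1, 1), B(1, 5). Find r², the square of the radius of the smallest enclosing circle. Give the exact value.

The smallest circle enclosing two points has them as diameter endpoints.
Centre = midpoint = (0, 3); r² = |AB|²/4 = 20/4 = 5.

5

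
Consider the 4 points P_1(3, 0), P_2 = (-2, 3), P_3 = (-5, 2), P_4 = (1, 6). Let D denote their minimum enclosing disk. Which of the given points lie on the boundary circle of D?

P_1, P_3, P_4

The minimum enclosing circle is determined by three boundary points: P_1, P_3, P_4.
Their circumcentre is (-8/11, 23/11) with r² = 2210/121.
The farthest remaining point P_2 is at distance² 296/121 ≤ 2210/121.
The points at distance exactly r from the centre are P_1, P_3, P_4 — 3 points.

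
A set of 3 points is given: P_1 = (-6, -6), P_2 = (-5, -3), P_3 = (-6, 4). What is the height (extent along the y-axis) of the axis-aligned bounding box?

10

max y = 4, min y = -6, so height = 10.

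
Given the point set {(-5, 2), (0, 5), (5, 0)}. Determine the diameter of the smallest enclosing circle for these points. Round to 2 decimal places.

10.20

Call the three points A, B, C in the order given.
Side lengths²: AB² = 34, AC² = 104, BC² = 50.
Since AC² = 104 ≥ 50 + 34 = 84, the angle opposite AC is not acute, so the smallest enclosing circle has AC as diameter.
Centre = midpoint of AC = (0, 1), r² = 104/4 = 26.
Diameter = 2r = 2√26 ≈ 10.20.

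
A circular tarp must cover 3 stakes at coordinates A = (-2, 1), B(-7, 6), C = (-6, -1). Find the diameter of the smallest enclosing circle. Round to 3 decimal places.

Side lengths²: AB² = 50, AC² = 20, BC² = 50.
Since BC² = 50 < 50 + 20 = 70, the triangle is acute, so the smallest enclosing circle is the circumcircle.
Circumcentre = (-16/3, 8/3), r² = 125/9.
Diameter = 2r = 2√(125/9) ≈ 7.454.

7.454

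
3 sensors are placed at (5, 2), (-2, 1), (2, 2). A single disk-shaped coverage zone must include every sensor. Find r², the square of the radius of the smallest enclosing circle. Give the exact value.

Call the three points A, B, C in the order given.
Side lengths²: AB² = 50, AC² = 9, BC² = 17.
Since AB² = 50 ≥ 17 + 9 = 26, the angle opposite AB is not acute, so the smallest enclosing circle has AB as diameter.
Centre = midpoint of AB = (1.5, 1.5), r² = 50/4 = 12.5.

12.5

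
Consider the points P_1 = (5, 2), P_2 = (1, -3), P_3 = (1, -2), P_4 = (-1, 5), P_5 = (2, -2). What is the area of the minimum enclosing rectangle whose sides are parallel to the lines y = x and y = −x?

45

In coordinates u = x + y, v = x − y the rectangle is axis-aligned; the map (x,y)→(u,v) scales areas by 2.
u-values: 7, -2, -1, 4, 0; range = 7 − (-2) = 9.
v-values: 3, 4, 3, -6, 4; range = 4 − (-6) = 10.
Area = (9 × 10) / 2 = 45.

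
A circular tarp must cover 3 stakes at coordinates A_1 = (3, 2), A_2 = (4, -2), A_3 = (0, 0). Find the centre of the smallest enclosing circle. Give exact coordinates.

Side lengths²: A_1A_2² = 17, A_1A_3² = 13, A_2A_3² = 20.
Since A_2A_3² = 20 < 17 + 13 = 30, the triangle is acute, so the smallest enclosing circle is the circumcircle.
Circumcentre = (33/14, -2/7), r² = 1105/196.
Centre = (33/14, -2/7).

(33/14, -2/7)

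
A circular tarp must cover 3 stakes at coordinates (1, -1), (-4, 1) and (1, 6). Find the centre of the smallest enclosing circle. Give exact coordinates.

(-0.5, 2.5)

Call the three points A, B, C in the order given.
Side lengths²: AB² = 29, AC² = 49, BC² = 50.
Since BC² = 50 < 49 + 29 = 78, the triangle is acute, so the smallest enclosing circle is the circumcircle.
Circumcentre = (-0.5, 2.5), r² = 14.5.
Centre = (-0.5, 2.5).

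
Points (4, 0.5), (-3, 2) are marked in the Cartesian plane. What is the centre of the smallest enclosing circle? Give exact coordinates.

The smallest circle enclosing two points has them as diameter endpoints.
Centre = midpoint = (0.5, 1.25); r² = |(4, 0.5)−(-3, 2)|²/4 = 51.25/4 = 12.8125.
Centre = (0.5, 1.25).

(0.5, 1.25)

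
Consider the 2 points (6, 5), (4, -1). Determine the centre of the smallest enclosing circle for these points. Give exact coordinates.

The smallest circle enclosing two points has them as diameter endpoints.
Centre = midpoint = (5, 2); r² = |(6, 5)−(4, -1)|²/4 = 40/4 = 10.
Centre = (5, 2).

(5, 2)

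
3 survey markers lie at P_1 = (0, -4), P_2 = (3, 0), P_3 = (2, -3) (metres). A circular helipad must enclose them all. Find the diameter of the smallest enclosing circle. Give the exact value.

Side lengths²: P_1P_2² = 25, P_1P_3² = 5, P_2P_3² = 10.
Since P_1P_2² = 25 ≥ 10 + 5 = 15, the angle opposite P_1P_2 is not acute, so the smallest enclosing circle has P_1P_2 as diameter.
Centre = midpoint of P_1P_2 = (1.5, -2), r² = 25/4 = 6.25.
Diameter = 2r = 2√(6.25) = 5.

5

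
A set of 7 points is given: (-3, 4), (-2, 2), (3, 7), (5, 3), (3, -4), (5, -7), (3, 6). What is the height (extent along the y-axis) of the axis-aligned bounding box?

14

max y = 7, min y = -7, so height = 14.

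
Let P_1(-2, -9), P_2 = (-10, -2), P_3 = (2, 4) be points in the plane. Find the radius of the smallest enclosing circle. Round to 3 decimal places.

7.348

Side lengths²: P_1P_2² = 113, P_1P_3² = 185, P_2P_3² = 180.
Since P_1P_3² = 185 < 180 + 113 = 293, the triangle is acute, so the smallest enclosing circle is the circumcircle.
Circumcentre = (-117/44, -37/22), r² = 104525/1936.
r = √(104525/1936) ≈ 7.348.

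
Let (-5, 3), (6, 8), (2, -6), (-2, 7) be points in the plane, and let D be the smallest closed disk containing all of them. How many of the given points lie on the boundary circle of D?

A smallest enclosing disk is always determined by at most three of the input points on its boundary.
The minimum enclosing circle is determined by three boundary points: (-5, 3), (6, 8), (2, -6).
Their circumcentre is (156/67, 99/67) with r² = 251485/4489.
The farthest remaining point (-2, 7) is at distance² 221000/4489 ≤ 251485/4489.
The points at distance exactly r from the centre are (-5, 3), (6, 8), (2, -6) — 3 points.

3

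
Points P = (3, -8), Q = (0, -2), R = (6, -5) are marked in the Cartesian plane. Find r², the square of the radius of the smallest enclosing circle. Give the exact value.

Side lengths²: PQ² = 45, PR² = 18, QR² = 45.
Since QR² = 45 < 45 + 18 = 63, the triangle is acute, so the smallest enclosing circle is the circumcircle.
Circumcentre = (2.5, -4.5), r² = 12.5.

12.5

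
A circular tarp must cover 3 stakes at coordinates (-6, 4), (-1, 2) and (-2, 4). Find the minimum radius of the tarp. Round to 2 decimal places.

2.69

Call the three points A, B, C in the order given.
Side lengths²: AB² = 29, AC² = 16, BC² = 5.
Since AB² = 29 ≥ 16 + 5 = 21, the angle opposite AB is not acute, so the smallest enclosing circle has AB as diameter.
Centre = midpoint of AB = (-3.5, 3), r² = 29/4 = 7.25.
r = √(7.25) ≈ 2.69.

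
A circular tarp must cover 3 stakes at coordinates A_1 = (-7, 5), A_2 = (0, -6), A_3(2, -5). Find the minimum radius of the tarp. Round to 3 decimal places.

6.727

Side lengths²: A_1A_2² = 170, A_1A_3² = 181, A_2A_3² = 5.
Since A_1A_3² = 181 ≥ 170 + 5 = 175, the angle opposite A_1A_3 is not acute, so the smallest enclosing circle has A_1A_3 as diameter.
Centre = midpoint of A_1A_3 = (-2.5, 0), r² = 181/4 = 45.25.
r = √(45.25) ≈ 6.727.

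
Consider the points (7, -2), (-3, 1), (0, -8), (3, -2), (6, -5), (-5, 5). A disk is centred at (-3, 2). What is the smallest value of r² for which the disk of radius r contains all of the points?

130

The required radius is the distance from (-3, 2) to the farthest point.
Squared distances: 116, 1, 109, 52, 130, 13.
Maximum is 130, attained at (6, -5).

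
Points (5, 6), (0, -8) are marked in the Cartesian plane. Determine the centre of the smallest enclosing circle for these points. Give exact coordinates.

(2.5, -1)

The smallest circle enclosing two points has them as diameter endpoints.
Centre = midpoint = (2.5, -1); r² = |(5, 6)−(0, -8)|²/4 = 221/4 = 55.25.
Centre = (2.5, -1).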